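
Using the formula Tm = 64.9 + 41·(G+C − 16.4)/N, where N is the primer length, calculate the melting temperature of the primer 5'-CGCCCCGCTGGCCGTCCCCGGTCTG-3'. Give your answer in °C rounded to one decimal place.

Base counts: A=0, T=4, G=8, C=13; G+C = 21, N = 25.
Tm = 64.9 + 41·(21 − 16.4)/25 = 64.9 + 188.60/25 = 72.4°C.

72.4°C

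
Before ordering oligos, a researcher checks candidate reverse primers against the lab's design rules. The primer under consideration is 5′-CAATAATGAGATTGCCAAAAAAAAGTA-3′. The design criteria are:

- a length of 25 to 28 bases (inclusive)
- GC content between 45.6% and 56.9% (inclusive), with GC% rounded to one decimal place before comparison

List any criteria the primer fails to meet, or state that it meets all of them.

Fails: GC content.

Base counts: A=15, T=5, G=4, C=3 (length 27).
length: length 27 ✓
GC content: GC 7/27 = 25.9%, outside 45.6–56.9% ✗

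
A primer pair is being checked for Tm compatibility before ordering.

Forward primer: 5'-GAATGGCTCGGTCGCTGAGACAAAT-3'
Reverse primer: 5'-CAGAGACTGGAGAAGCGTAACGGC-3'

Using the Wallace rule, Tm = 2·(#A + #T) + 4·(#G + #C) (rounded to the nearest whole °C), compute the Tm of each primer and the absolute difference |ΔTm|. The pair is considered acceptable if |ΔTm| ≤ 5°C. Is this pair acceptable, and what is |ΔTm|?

|ΔTm| = 0°C; the pair is acceptable.

Forward: A=7 T=5 G=8 C=5 → Tm = 2·12 + 4·13 = 76°C.
Reverse: A=8 T=2 G=9 C=5 → Tm = 2·10 + 4·14 = 76°C.
|ΔTm| = |76 − 76| = 0°C, ≤ 5°C.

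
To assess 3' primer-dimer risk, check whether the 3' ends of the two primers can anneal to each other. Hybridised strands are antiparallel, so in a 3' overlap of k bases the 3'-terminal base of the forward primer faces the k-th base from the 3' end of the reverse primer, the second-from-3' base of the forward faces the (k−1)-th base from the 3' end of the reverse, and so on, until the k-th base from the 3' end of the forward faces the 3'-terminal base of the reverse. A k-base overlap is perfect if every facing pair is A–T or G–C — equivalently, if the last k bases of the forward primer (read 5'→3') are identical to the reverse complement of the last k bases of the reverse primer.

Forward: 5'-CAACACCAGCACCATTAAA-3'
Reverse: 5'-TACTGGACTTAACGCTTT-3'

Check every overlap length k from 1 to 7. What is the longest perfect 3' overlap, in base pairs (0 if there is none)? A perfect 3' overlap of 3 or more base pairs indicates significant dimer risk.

Last 7 bases (5'→3') — forward …CATTAAA, reverse …ACGCTTT.
Reverse complement of the reverse primer's last 7 bases: AAAGCGT; its first k bases are the reverse complement of the reverse primer's last k bases, so a perfect k-base overlap needs the forward primer's last k bases to equal them.
Comparing (forward last k vs required): k=1: A vs A ✓; k=2: AA vs AA ✓; k=3: AAA vs AAA ✓; k=4: TAAA vs AAAG ✗; k=5: TTAAA vs AAAGC ✗; k=6: ATTAAA vs AAAGCG ✗; k=7: CATTAAA vs AAAGCGT ✗.
Perfect overlaps at k = 1, 2, 3; the largest is 3.

Longest perfect overlap: 3 complementary base pairs; significant dimer risk (threshold 3).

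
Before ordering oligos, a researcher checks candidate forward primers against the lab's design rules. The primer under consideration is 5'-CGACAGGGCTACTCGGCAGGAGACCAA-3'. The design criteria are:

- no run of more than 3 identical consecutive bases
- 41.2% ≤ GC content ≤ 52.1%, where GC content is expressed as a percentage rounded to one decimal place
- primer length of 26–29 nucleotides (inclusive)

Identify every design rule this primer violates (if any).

Fails: GC content.

Base counts: A=8, T=2, G=9, C=8 (length 27).
homopolymer run: longest run = 3 ✓
GC content: GC 17/27 = 63.0%, outside 41.2–52.1% ✗
length: length 27 ✓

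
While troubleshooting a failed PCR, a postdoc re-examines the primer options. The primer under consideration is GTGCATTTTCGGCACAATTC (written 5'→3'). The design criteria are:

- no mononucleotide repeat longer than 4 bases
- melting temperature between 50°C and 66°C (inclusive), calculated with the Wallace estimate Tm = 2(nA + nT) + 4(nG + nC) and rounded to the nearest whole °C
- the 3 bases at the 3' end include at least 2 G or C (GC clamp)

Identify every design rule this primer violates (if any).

Fails: GC clamp.

Base counts: A=4, T=7, G=4, C=5 (length 20).
homopolymer run: longest run = 4 ✓
Tm: Tm = 2·11 + 4·9 = 58°C ✓
GC clamp: 3' end TTC has 1 G/C, need ≥2 ✗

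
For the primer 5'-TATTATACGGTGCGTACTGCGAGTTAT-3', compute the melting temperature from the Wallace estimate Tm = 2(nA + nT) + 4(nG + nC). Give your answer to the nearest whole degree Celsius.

76°C

Base counts: A=6, T=10, G=7, C=4 (length 27).
Tm = 2·(6+10) + 4·(7+4) = 2·16 + 4·11 = 32 + 44 = 76°C.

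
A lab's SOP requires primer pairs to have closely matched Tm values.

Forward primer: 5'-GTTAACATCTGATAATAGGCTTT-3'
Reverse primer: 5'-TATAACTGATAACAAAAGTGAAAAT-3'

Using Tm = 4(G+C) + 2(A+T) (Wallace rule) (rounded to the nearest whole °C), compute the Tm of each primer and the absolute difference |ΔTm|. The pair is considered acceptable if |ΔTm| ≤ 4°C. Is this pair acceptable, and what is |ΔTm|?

|ΔTm| = 0°C; the pair is acceptable.

Forward: A=7 T=9 G=4 C=3 → Tm = 2·16 + 4·7 = 60°C.
Reverse: A=14 T=6 G=3 C=2 → Tm = 2·20 + 4·5 = 60°C.
|ΔTm| = |60 − 60| = 0°C, ≤ 4°C.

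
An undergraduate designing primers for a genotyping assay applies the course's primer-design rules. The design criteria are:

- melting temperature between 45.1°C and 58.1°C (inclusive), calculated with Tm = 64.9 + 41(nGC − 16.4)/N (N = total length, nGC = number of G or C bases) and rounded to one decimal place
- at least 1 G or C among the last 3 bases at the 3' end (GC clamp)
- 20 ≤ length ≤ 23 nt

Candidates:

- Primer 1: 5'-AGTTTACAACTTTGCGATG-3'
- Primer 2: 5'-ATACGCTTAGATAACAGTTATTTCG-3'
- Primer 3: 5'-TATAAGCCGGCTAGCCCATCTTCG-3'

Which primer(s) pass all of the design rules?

Primer 1 (19 nt, A=5 T=7 G=4 C=3): Tm = 64.9 + 41·(7 − 16.4)/19 = 44.6°C, outside 45.1–58.1°C ✗; 3' end ATG has 1 G/C ✓; length 19, outside 20–23 ✗ — fails.
Primer 2 (25 nt, A=8 T=9 G=4 C=4): Tm = 64.9 + 41·(8 − 16.4)/25 = 51.1°C ✓; 3' end TCG has 2 G/C ✓; length 25, outside 20–23 ✗ — fails.
Primer 3 (24 nt, A=5 T=6 G=5 C=8): Tm = 64.9 + 41·(13 − 16.4)/24 = 59.1°C, outside 45.1–58.1°C ✗; 3' end TCG has 2 G/C ✓; length 24, outside 20–23 ✗ — fails.

None of the candidates satisfy all criteria.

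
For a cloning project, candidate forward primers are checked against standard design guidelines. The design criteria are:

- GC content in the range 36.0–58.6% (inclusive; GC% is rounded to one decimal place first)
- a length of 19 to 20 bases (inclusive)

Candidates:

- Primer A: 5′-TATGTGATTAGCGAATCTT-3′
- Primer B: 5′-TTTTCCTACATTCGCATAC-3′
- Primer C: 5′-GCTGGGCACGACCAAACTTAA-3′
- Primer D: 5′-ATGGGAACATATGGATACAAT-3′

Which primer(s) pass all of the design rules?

Primer B only.

Primer A (19 nt, A=5 T=8 G=4 C=2): GC 6/19 = 31.6%, outside 36.0–58.6% ✗; length 19 ✓ — fails.
Primer B (19 nt, A=4 T=8 G=1 C=6): GC 7/19 = 36.8% ✓; length 19 ✓ — passes.
Primer C (21 nt, A=7 T=3 G=5 C=6): GC 11/21 = 52.4% ✓; length 21, outside 19–20 ✗ — fails.
Primer D (21 nt, A=9 T=5 G=5 C=2): GC 7/21 = 33.3%, outside 36.0–58.6% ✗; length 21, outside 19–20 ✗ — fails.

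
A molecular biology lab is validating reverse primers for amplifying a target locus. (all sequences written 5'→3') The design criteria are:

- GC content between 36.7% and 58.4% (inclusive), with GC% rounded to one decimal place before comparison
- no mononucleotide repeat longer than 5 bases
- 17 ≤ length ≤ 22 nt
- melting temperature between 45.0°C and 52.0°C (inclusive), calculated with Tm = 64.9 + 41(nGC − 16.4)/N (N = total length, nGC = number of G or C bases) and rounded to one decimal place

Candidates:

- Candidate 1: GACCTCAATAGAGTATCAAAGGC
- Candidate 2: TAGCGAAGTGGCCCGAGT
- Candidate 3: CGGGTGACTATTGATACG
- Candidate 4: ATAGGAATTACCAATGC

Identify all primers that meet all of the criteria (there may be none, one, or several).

Candidate 1 (23 nt, A=9 T=4 G=5 C=5): GC 10/23 = 43.5% ✓; longest run = 3 ✓; length 23, outside 17–22 ✗; Tm = 64.9 + 41·(10 − 16.4)/23 = 53.5°C, outside 45.0–52.0°C ✗ — fails.
Candidate 2 (18 nt, A=4 T=3 G=7 C=4): GC 11/18 = 61.1%, outside 36.7–58.4% ✗; longest run = 3 ✓; length 18 ✓; Tm = 64.9 + 41·(11 − 16.4)/18 = 52.6°C, outside 45.0–52.0°C ✗ — fails.
Candidate 3 (18 nt, A=4 T=5 G=6 C=3): GC 9/18 = 50.0% ✓; longest run = 3 ✓; length 18 ✓; Tm = 64.9 + 41·(9 − 16.4)/18 = 48.0°C ✓ — passes.
Candidate 4 (17 nt, A=7 T=4 G=3 C=3): GC 6/17 = 35.3%, outside 36.7–58.4% ✗; longest run = 2 ✓; length 17 ✓; Tm = 64.9 + 41·(6 − 16.4)/17 = 39.8°C, outside 45.0–52.0°C ✗ — fails.

Candidate 3 only.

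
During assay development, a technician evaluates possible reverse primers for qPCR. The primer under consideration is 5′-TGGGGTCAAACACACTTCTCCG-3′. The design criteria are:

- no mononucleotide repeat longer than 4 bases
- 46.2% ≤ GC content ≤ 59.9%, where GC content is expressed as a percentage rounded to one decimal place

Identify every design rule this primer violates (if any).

Meets all criteria.

Base counts: A=5, T=5, G=5, C=7 (length 22).
homopolymer run: longest run = 4 ✓
GC content: GC 12/22 = 54.5% ✓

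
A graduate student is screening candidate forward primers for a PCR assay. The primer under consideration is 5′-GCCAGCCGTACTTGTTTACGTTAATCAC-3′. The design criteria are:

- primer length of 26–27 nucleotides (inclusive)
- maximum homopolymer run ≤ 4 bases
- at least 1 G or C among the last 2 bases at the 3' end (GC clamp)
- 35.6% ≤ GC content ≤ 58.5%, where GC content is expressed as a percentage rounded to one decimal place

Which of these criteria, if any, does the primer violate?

Base counts: A=6, T=9, G=5, C=8 (length 28).
length: length 28, outside 26–27 ✗
homopolymer run: longest run = 3 ✓
GC clamp: 3' end AC has 1 G/C ✓
GC content: GC 13/28 = 46.4% ✓

Fails: length.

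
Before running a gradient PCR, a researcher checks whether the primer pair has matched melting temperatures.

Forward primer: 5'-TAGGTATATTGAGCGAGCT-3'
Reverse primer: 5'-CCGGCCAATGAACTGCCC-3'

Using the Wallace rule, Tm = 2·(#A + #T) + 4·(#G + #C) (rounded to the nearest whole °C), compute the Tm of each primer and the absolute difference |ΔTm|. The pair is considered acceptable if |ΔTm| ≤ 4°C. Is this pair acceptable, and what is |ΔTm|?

Forward: A=5 T=6 G=6 C=2 → Tm = 2·11 + 4·8 = 54°C.
Reverse: A=4 T=2 G=4 C=8 → Tm = 2·6 + 4·12 = 60°C.
|ΔTm| = |54 − 60| = 6°C, > 4°C.

|ΔTm| = 6°C; the pair is not acceptable.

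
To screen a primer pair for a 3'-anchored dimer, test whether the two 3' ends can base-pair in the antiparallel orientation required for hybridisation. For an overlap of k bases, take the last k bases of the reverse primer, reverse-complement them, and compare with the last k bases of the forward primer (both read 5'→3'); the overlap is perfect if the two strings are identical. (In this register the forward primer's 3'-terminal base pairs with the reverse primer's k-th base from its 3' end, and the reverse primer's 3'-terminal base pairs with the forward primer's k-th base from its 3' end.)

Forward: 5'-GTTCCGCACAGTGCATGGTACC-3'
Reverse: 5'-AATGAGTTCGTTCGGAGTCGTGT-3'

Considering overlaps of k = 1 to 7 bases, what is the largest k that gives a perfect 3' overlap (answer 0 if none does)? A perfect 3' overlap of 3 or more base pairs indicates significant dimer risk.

Last 7 bases (5'→3') — forward …TGGTACC, reverse …GTCGTGT.
Reverse complement of the reverse primer's last 7 bases: ACACGAC; its first k bases are the reverse complement of the reverse primer's last k bases, so a perfect k-base overlap needs the forward primer's last k bases to equal them.
Comparing (forward last k vs required): k=1: C vs A ✗; k=2: CC vs AC ✗; k=3: ACC vs ACA ✗; k=4: TACC vs ACAC ✗; k=5: GTACC vs ACACG ✗; k=6: GGTACC vs ACACGA ✗; k=7: TGGTACC vs ACACGAC ✗.
No overlap length from 1 to 7 is perfect, so the longest perfect 3' overlap is 0.

Longest perfect overlap: 0 complementary base pairs; below the dimer-risk threshold (threshold 3).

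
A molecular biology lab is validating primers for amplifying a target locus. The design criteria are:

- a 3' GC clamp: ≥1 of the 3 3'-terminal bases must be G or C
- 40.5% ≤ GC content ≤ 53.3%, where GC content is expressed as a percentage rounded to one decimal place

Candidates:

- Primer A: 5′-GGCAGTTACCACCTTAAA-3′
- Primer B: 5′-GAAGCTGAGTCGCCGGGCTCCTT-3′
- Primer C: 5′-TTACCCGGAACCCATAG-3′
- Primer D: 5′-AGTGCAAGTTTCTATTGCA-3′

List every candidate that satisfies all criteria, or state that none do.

Primer C only.

Primer A (18 nt, A=6 T=4 G=3 C=5): 3' end AAA has 0 G/C, need ≥1 ✗; GC 8/18 = 44.4% ✓ — fails.
Primer B (23 nt, A=3 T=5 G=8 C=7): 3' end CTT has 1 G/C ✓; GC 15/23 = 65.2%, outside 40.5–53.3% ✗ — fails.
Primer C (17 nt, A=5 T=3 G=3 C=6): 3' end TAG has 1 G/C ✓; GC 9/17 = 52.9% ✓ — passes.
Primer D (19 nt, A=5 T=7 G=4 C=3): 3' end GCA has 2 G/C ✓; GC 7/19 = 36.8%, outside 40.5–53.3% ✗ — fails.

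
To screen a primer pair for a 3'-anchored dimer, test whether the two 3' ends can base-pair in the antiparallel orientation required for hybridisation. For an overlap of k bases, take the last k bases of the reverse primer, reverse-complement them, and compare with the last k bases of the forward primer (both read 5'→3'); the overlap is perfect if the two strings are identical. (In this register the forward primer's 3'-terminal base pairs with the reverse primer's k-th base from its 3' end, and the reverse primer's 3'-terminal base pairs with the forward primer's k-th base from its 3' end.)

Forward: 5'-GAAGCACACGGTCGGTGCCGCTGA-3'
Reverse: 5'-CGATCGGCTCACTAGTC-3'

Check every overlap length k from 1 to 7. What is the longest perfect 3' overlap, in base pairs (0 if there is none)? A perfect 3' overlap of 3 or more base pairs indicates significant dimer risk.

Longest perfect overlap: 2 complementary base pairs; below the dimer-risk threshold (threshold 3).

Last 7 bases (5'→3') — forward …CCGCTGA, reverse …ACTAGTC.
Reverse complement of the reverse primer's last 7 bases: GACTAGT; its first k bases are the reverse complement of the reverse primer's last k bases, so a perfect k-base overlap needs the forward primer's last k bases to equal them.
Comparing (forward last k vs required): k=1: A vs G ✗; k=2: GA vs GA ✓; k=3: TGA vs GAC ✗; k=4: CTGA vs GACT ✗; k=5: GCTGA vs GACTA ✗; k=6: CGCTGA vs GACTAG ✗; k=7: CCGCTGA vs GACTAGT ✗.
Only k = 2 is perfect, so the longest perfect 3' overlap is 2.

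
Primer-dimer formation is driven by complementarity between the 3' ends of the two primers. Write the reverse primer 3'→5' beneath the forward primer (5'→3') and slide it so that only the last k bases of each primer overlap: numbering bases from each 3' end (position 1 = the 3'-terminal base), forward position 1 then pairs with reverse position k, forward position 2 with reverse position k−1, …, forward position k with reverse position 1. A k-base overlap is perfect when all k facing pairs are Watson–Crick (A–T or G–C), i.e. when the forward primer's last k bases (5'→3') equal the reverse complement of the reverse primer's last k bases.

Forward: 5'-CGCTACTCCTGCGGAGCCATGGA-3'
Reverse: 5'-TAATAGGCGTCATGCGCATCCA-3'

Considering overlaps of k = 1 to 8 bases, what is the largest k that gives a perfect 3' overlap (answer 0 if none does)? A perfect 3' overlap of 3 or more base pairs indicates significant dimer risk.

Longest perfect overlap: 4 complementary base pairs; significant dimer risk (threshold 3).

Last 8 bases (5'→3') — forward …GCCATGGA, reverse …CGCATCCA.
Reverse complement of the reverse primer's last 8 bases: TGGATGCG; its first k bases are the reverse complement of the reverse primer's last k bases, so a perfect k-base overlap needs the forward primer's last k bases to equal them.
Comparing (forward last k vs required): k=1: A vs T ✗; k=2: GA vs TG ✗; k=3: GGA vs TGG ✗; k=4: TGGA vs TGGA ✓; k=5: ATGGA vs TGGAT ✗; k=6: CATGGA vs TGGATG ✗; k=7: CCATGGA vs TGGATGC ✗; k=8: GCCATGGA vs TGGATGCG ✗.
Only k = 4 is perfect, so the longest perfect 3' overlap is 4.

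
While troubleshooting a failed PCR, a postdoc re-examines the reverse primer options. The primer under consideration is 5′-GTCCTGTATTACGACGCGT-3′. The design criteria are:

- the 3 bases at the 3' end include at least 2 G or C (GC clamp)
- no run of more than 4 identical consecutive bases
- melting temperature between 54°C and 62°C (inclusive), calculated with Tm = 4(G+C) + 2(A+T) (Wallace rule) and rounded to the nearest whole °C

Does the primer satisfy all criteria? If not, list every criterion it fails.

Meets all criteria.

Base counts: A=3, T=6, G=5, C=5 (length 19).
GC clamp: 3' end CGT has 2 G/C ✓
homopolymer run: longest run = 2 ✓
Tm: Tm = 2·9 + 4·10 = 58°C ✓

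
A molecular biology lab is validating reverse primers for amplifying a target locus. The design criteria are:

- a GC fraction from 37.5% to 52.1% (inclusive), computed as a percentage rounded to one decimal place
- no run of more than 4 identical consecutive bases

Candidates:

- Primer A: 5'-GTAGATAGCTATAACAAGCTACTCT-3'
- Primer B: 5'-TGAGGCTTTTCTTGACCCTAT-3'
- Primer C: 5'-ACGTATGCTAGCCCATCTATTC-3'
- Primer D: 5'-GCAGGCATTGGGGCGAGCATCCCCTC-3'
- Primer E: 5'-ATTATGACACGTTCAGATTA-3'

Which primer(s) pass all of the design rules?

Primer B and Primer C.

Primer A (25 nt, A=9 T=7 G=4 C=5): GC 9/25 = 36.0%, outside 37.5–52.1% ✗; longest run = 2 ✓ — fails.
Primer B (21 nt, A=3 T=9 G=4 C=5): GC 9/21 = 42.9% ✓; longest run = 4 ✓ — passes.
Primer C (22 nt, A=5 T=7 G=3 C=7): GC 10/22 = 45.5% ✓; longest run = 3 ✓ — passes.
Primer D (26 nt, A=4 T=4 G=9 C=9): GC 18/26 = 69.2%, outside 37.5–52.1% ✗; longest run = 4 ✓ — fails.
Primer E (20 nt, A=7 T=7 G=3 C=3): GC 6/20 = 30.0%, outside 37.5–52.1% ✗; longest run = 2 ✓ — fails.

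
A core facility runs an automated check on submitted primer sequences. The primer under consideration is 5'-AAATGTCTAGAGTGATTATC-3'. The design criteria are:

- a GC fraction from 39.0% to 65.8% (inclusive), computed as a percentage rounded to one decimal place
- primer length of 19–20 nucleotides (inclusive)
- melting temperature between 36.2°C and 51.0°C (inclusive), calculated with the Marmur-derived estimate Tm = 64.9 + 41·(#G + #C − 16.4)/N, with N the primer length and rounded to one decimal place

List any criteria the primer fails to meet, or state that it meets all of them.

Base counts: A=7, T=7, G=4, C=2 (length 20).
GC content: GC 6/20 = 30.0%, outside 39.0–65.8% ✗
length: length 20 ✓
Tm: Tm = 64.9 + 41·(6 − 16.4)/20 = 43.6°C ✓

Fails: GC content.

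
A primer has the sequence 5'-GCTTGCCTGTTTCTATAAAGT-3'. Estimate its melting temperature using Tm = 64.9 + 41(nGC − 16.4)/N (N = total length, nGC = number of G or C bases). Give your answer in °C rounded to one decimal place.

48.5°C

Base counts: A=4, T=9, G=4, C=4; G+C = 8, N = 21.
Tm = 64.9 + 41·(8 − 16.4)/21 = 64.9 + -344.40/21 = 48.5°C.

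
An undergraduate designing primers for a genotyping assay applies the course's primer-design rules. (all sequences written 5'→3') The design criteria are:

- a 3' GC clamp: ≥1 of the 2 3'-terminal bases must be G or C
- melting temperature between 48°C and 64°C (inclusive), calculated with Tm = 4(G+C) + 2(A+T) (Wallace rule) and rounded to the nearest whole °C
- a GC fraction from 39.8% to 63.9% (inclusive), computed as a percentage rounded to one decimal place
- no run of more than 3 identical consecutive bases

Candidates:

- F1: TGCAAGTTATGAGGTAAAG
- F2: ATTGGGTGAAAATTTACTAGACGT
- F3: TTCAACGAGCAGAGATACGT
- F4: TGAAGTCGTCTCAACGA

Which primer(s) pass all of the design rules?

F1 (19 nt, A=7 T=5 G=6 C=1): 3' end AG has 1 G/C ✓; Tm = 2·12 + 4·7 = 52°C ✓; GC 7/19 = 36.8%, outside 39.8–63.9% ✗; longest run = 3 ✓ — fails.
F2 (24 nt, A=8 T=8 G=6 C=2): 3' end GT has 1 G/C ✓; Tm = 2·16 + 4·8 = 64°C ✓; GC 8/24 = 33.3%, outside 39.8–63.9% ✗; longest run = 4, exceeds 3 ✗ — fails.
F3 (20 nt, A=7 T=4 G=5 C=4): 3' end GT has 1 G/C ✓; Tm = 2·11 + 4·9 = 58°C ✓; GC 9/20 = 45.0% ✓; longest run = 2 ✓ — passes.
F4 (17 nt, A=5 T=4 G=4 C=4): 3' end GA has 1 G/C ✓; Tm = 2·9 + 4·8 = 50°C ✓; GC 8/17 = 47.1% ✓; longest run = 2 ✓ — passes.

F3 and F4.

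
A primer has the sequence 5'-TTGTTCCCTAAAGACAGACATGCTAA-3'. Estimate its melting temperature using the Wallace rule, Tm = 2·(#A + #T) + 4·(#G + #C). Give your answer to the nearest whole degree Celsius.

Base counts: A=9, T=7, G=4, C=6 (length 26).
Tm = 2·(9+7) + 4·(4+6) = 2·16 + 4·10 = 32 + 40 = 72°C.

72°C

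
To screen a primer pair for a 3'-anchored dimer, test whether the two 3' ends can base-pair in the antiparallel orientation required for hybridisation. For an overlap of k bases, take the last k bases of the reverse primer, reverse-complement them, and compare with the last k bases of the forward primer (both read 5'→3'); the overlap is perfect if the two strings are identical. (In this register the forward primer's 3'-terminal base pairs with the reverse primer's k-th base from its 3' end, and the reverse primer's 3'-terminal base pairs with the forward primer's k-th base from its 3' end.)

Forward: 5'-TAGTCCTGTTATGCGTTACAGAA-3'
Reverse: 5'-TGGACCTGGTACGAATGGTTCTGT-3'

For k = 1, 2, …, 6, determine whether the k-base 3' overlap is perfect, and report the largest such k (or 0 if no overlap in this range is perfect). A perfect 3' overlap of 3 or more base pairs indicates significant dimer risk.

Longest perfect overlap: 6 complementary base pairs; significant dimer risk (threshold 3).

Last 6 bases (5'→3') — forward …ACAGAA, reverse …TTCTGT.
Reverse complement of the reverse primer's last 6 bases: ACAGAA; its first k bases are the reverse complement of the reverse primer's last k bases, so a perfect k-base overlap needs the forward primer's last k bases to equal them.
Comparing (forward last k vs required): k=1: A vs A ✓; k=2: AA vs AC ✗; k=3: GAA vs ACA ✗; k=4: AGAA vs ACAG ✗; k=5: CAGAA vs ACAGA ✗; k=6: ACAGAA vs ACAGAA ✓.
Perfect overlaps at k = 1, 6; the largest is 6.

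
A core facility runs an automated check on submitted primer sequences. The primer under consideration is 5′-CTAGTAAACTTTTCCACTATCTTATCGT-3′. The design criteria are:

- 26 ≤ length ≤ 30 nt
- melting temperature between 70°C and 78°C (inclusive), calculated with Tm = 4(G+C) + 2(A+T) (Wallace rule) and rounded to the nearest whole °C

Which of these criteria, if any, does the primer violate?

Meets all criteria.

Base counts: A=7, T=12, G=2, C=7 (length 28).
length: length 28 ✓
Tm: Tm = 2·19 + 4·9 = 74°C ✓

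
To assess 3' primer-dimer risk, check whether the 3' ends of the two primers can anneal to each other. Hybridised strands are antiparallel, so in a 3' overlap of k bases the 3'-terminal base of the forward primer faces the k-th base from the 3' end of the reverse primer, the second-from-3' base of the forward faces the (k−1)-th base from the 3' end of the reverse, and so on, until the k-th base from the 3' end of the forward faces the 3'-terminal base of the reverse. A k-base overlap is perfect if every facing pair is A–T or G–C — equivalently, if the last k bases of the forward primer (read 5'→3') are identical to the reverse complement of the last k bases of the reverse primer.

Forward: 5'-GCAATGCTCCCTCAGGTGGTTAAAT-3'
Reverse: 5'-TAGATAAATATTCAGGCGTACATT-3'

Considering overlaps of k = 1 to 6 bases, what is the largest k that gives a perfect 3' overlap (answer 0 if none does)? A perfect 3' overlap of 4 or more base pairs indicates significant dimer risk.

Last 6 bases (5'→3') — forward …TTAAAT, reverse …TACATT.
Reverse complement of the reverse primer's last 6 bases: AATGTA; its first k bases are the reverse complement of the reverse primer's last k bases, so a perfect k-base overlap needs the forward primer's last k bases to equal them.
Comparing (forward last k vs required): k=1: T vs A ✗; k=2: AT vs AA ✗; k=3: AAT vs AAT ✓; k=4: AAAT vs AATG ✗; k=5: TAAAT vs AATGT ✗; k=6: TTAAAT vs AATGTA ✗.
Only k = 3 is perfect, so the longest perfect 3' overlap is 3.

Longest perfect overlap: 3 complementary base pairs; below the dimer-risk threshold (threshold 4).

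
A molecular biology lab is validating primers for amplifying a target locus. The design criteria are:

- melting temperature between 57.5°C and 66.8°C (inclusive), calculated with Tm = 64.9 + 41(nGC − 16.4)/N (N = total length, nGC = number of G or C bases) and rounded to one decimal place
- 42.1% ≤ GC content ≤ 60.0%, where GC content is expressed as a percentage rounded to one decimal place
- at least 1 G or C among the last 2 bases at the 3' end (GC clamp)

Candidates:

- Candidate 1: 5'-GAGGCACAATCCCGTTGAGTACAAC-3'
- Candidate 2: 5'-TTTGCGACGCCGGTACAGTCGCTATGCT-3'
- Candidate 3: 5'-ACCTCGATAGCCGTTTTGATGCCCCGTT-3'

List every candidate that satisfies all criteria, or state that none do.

Candidate 1 (25 nt, A=8 T=4 G=6 C=7): Tm = 64.9 + 41·(13 − 16.4)/25 = 59.3°C ✓; GC 13/25 = 52.0% ✓; 3' end AC has 1 G/C ✓ — passes.
Candidate 2 (28 nt, A=4 T=8 G=8 C=8): Tm = 64.9 + 41·(16 − 16.4)/28 = 64.3°C ✓; GC 16/28 = 57.1% ✓; 3' end CT has 1 G/C ✓ — passes.
Candidate 3 (28 nt, A=4 T=9 G=6 C=9): Tm = 64.9 + 41·(15 − 16.4)/28 = 62.9°C ✓; GC 15/28 = 53.6% ✓; 3' end TT has 0 G/C, need ≥1 ✗ — fails.

Candidate 1 and Candidate 2.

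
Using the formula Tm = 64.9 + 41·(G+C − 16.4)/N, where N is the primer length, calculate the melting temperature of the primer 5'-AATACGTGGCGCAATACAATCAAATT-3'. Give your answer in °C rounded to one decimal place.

53.2°C

Base counts: A=11, T=6, G=4, C=5; G+C = 9, N = 26.
Tm = 64.9 + 41·(9 − 16.4)/26 = 64.9 + -303.40/26 = 53.2°C.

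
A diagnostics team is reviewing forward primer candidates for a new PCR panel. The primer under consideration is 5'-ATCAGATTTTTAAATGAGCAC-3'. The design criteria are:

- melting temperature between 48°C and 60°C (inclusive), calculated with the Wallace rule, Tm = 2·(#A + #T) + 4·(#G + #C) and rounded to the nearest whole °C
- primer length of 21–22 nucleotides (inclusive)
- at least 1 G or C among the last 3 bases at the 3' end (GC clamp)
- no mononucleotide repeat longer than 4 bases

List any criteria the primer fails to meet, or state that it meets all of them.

Fails: homopolymer run.

Base counts: A=8, T=7, G=3, C=3 (length 21).
Tm: Tm = 2·15 + 4·6 = 54°C ✓
length: length 21 ✓
GC clamp: 3' end CAC has 2 G/C ✓
homopolymer run: longest run = 5, exceeds 4 ✗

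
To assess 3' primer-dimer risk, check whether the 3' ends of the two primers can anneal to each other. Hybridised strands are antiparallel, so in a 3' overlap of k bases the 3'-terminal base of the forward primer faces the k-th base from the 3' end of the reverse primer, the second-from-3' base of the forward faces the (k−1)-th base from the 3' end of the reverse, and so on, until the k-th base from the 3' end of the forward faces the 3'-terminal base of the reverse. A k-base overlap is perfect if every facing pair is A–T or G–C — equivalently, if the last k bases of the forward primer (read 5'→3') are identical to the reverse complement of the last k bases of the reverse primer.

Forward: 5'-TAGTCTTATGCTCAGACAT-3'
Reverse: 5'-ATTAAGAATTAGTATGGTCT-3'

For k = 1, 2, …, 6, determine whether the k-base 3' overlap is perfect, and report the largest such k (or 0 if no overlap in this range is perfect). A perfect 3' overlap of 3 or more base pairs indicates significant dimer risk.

Last 6 bases (5'→3') — forward …AGACAT, reverse …TGGTCT.
Reverse complement of the reverse primer's last 6 bases: AGACCA; its first k bases are the reverse complement of the reverse primer's last k bases, so a perfect k-base overlap needs the forward primer's last k bases to equal them.
Comparing (forward last k vs required): k=1: T vs A ✗; k=2: AT vs AG ✗; k=3: CAT vs AGA ✗; k=4: ACAT vs AGAC ✗; k=5: GACAT vs AGACC ✗; k=6: AGACAT vs AGACCA ✗.
No overlap length from 1 to 6 is perfect, so the longest perfect 3' overlap is 0.

Longest perfect overlap: 0 complementary base pairs; below the dimer-risk threshold (threshold 3).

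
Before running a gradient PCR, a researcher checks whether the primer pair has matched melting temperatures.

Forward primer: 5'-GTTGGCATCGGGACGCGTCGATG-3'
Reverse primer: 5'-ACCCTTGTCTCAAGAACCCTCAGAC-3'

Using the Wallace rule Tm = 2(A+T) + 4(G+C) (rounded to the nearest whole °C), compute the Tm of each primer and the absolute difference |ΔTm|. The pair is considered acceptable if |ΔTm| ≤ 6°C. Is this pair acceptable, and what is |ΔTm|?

Forward: A=3 T=5 G=10 C=5 → Tm = 2·8 + 4·15 = 76°C.
Reverse: A=7 T=5 G=3 C=10 → Tm = 2·12 + 4·13 = 76°C.
|ΔTm| = |76 − 76| = 0°C, ≤ 6°C.

|ΔTm| = 0°C; the pair is acceptable.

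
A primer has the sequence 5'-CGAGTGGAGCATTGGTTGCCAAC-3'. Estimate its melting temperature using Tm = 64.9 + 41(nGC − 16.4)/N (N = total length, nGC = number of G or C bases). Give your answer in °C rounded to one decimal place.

Base counts: A=5, T=5, G=8, C=5; G+C = 13, N = 23.
Tm = 64.9 + 41·(13 − 16.4)/23 = 64.9 + -139.40/23 = 58.8°C.

58.8°C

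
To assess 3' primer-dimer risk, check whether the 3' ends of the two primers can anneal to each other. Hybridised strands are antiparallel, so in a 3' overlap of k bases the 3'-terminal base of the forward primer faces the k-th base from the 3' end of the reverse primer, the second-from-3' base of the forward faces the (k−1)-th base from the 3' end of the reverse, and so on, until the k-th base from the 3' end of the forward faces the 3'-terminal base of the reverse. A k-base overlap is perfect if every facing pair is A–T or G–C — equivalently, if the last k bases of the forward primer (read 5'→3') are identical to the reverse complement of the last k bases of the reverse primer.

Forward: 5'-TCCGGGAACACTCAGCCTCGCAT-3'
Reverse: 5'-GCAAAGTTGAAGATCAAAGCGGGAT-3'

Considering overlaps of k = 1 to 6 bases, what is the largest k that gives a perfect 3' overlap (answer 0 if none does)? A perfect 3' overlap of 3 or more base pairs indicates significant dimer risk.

Longest perfect overlap: 2 complementary base pairs; below the dimer-risk threshold (threshold 3).

Last 6 bases (5'→3') — forward …TCGCAT, reverse …CGGGAT.
Reverse complement of the reverse primer's last 6 bases: ATCCCG; its first k bases are the reverse complement of the reverse primer's last k bases, so a perfect k-base overlap needs the forward primer's last k bases to equal them.
Comparing (forward last k vs required): k=1: T vs A ✗; k=2: AT vs AT ✓; k=3: CAT vs ATC ✗; k=4: GCAT vs ATCC ✗; k=5: CGCAT vs ATCCC ✗; k=6: TCGCAT vs ATCCCG ✗.
Only k = 2 is perfect, so the longest perfect 3' overlap is 2.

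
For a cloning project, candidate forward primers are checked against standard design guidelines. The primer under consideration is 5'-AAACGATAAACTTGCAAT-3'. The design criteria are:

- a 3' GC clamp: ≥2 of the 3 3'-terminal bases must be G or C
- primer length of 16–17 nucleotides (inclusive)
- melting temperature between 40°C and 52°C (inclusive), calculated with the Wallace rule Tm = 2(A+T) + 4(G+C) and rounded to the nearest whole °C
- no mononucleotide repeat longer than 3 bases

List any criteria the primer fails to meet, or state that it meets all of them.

Fails: GC clamp, length.

Base counts: A=9, T=4, G=2, C=3 (length 18).
GC clamp: 3' end AAT has 0 G/C, need ≥2 ✗
length: length 18, outside 16–17 ✗
Tm: Tm = 2·13 + 4·5 = 46°C ✓
homopolymer run: longest run = 3 ✓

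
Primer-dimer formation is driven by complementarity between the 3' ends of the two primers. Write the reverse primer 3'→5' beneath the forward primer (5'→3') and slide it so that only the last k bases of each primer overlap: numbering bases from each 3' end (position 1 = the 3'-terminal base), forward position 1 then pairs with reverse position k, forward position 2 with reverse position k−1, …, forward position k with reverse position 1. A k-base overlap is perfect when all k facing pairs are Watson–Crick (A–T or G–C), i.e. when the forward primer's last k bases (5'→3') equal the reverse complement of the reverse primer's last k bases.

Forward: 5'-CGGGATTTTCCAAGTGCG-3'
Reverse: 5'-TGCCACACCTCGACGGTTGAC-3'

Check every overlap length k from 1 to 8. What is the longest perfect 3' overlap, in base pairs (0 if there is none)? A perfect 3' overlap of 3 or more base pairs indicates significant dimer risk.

Longest perfect overlap: 1 complementary base pair; below the dimer-risk threshold (threshold 3).

Last 8 bases (5'→3') — forward …CAAGTGCG, reverse …CGGTTGAC.
Reverse complement of the reverse primer's last 8 bases: GTCAACCG; its first k bases are the reverse complement of the reverse primer's last k bases, so a perfect k-base overlap needs the forward primer's last k bases to equal them.
Comparing (forward last k vs required): k=1: G vs G ✓; k=2: CG vs GT ✗; k=3: GCG vs GTC ✗; k=4: TGCG vs GTCA ✗; k=5: GTGCG vs GTCAA ✗; k=6: AGTGCG vs GTCAAC ✗; k=7: AAGTGCG vs GTCAACC ✗; k=8: CAAGTGCG vs GTCAACCG ✗.
Only k = 1 is perfect, so the longest perfect 3' overlap is 1.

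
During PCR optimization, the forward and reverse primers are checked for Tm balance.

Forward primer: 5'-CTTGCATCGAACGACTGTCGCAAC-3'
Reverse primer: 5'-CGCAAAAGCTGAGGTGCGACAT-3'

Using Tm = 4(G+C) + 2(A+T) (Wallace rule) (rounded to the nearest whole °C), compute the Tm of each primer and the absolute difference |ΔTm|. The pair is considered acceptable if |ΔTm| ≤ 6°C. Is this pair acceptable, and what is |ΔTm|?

Forward: A=6 T=5 G=5 C=8 → Tm = 2·11 + 4·13 = 74°C.
Reverse: A=7 T=3 G=7 C=5 → Tm = 2·10 + 4·12 = 68°C.
|ΔTm| = |74 − 68| = 6°C, ≤ 6°C.

|ΔTm| = 6°C; the pair is acceptable.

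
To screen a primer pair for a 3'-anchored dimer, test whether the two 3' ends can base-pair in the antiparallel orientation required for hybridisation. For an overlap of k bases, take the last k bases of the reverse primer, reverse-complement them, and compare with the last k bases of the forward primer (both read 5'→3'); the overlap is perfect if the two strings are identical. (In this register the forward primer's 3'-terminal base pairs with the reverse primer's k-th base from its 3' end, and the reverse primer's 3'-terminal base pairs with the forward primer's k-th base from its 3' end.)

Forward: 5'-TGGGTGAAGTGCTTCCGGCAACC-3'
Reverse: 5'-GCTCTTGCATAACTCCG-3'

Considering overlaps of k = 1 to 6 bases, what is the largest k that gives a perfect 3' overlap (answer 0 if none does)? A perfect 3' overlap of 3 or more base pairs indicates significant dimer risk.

Last 6 bases (5'→3') — forward …GCAACC, reverse …ACTCCG.
Reverse complement of the reverse primer's last 6 bases: CGGAGT; its first k bases are the reverse complement of the reverse primer's last k bases, so a perfect k-base overlap needs the forward primer's last k bases to equal them.
Comparing (forward last k vs required): k=1: C vs C ✓; k=2: CC vs CG ✗; k=3: ACC vs CGG ✗; k=4: AACC vs CGGA ✗; k=5: CAACC vs CGGAG ✗; k=6: GCAACC vs CGGAGT ✗.
Only k = 1 is perfect, so the longest perfect 3' overlap is 1.

Longest perfect overlap: 1 complementary base pair; below the dimer-risk threshold (threshold 3).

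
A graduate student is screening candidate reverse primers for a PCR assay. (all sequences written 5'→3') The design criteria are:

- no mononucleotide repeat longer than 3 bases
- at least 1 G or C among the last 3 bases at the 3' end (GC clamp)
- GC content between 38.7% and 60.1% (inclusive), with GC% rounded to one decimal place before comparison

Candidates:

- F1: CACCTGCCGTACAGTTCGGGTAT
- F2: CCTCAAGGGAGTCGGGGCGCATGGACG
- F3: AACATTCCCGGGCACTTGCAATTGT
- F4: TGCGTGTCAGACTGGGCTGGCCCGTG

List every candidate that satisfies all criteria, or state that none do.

F3 only.

F1 (23 nt, A=4 T=6 G=6 C=7): longest run = 3 ✓; 3' end TAT has 0 G/C, need ≥1 ✗; GC 13/23 = 56.5% ✓ — fails.
F2 (27 nt, A=5 T=3 G=12 C=7): longest run = 4, exceeds 3 ✗; 3' end ACG has 2 G/C ✓; GC 19/27 = 70.4%, outside 38.7–60.1% ✗ — fails.
F3 (25 nt, A=6 T=7 G=5 C=7): longest run = 3 ✓; 3' end TGT has 1 G/C ✓; GC 12/25 = 48.0% ✓ — passes.
F4 (26 nt, A=2 T=6 G=11 C=7): longest run = 3 ✓; 3' end GTG has 2 G/C ✓; GC 18/26 = 69.2%, outside 38.7–60.1% ✗ — fails.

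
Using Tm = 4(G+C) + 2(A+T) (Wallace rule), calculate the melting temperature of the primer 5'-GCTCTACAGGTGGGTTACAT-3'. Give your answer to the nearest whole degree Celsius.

Base counts: A=4, T=6, G=6, C=4 (length 20).
Tm = 2·(4+6) + 4·(6+4) = 2·10 + 4·10 = 20 + 40 = 60°C.

60°C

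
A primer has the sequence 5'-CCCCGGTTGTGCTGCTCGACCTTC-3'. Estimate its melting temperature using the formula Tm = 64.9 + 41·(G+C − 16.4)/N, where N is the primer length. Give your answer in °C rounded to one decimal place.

64.2°C

Base counts: A=1, T=7, G=6, C=10; G+C = 16, N = 24.
Tm = 64.9 + 41·(16 − 16.4)/24 = 64.9 + -16.40/24 = 64.2°C.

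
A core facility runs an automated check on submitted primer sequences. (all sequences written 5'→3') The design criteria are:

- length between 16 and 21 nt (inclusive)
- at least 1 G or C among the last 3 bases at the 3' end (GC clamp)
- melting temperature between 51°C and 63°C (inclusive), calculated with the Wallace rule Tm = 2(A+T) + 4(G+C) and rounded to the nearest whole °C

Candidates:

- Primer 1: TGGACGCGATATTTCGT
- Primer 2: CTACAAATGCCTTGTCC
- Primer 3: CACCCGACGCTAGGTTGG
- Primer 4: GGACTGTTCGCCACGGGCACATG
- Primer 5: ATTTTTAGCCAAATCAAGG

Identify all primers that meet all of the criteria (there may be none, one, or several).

Primer 1 (17 nt, A=3 T=6 G=5 C=3): length 17 ✓; 3' end CGT has 2 G/C ✓; Tm = 2·9 + 4·8 = 50°C, outside 51–63°C ✗ — fails.
Primer 2 (17 nt, A=4 T=5 G=2 C=6): length 17 ✓; 3' end TCC has 2 G/C ✓; Tm = 2·9 + 4·8 = 50°C, outside 51–63°C ✗ — fails.
Primer 3 (18 nt, A=3 T=3 G=6 C=6): length 18 ✓; 3' end TGG has 2 G/C ✓; Tm = 2·6 + 4·12 = 60°C ✓ — passes.
Primer 4 (23 nt, A=4 T=4 G=8 C=7): length 23, outside 16–21 ✗; 3' end ATG has 1 G/C ✓; Tm = 2·8 + 4·15 = 76°C, outside 51–63°C ✗ — fails.
Primer 5 (19 nt, A=7 T=6 G=3 C=3): length 19 ✓; 3' end AGG has 2 G/C ✓; Tm = 2·13 + 4·6 = 50°C, outside 51–63°C ✗ — fails.

Primer 3 only.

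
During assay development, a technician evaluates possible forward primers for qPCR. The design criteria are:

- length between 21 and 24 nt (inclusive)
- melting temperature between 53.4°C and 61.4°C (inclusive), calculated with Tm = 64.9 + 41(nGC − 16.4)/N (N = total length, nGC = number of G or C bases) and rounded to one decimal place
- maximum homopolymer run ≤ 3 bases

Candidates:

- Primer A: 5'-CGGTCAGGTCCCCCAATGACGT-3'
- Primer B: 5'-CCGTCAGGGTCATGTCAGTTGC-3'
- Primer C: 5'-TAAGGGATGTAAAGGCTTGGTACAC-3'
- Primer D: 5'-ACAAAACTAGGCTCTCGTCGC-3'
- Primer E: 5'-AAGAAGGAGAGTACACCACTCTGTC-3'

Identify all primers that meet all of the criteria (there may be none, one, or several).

Primer A (22 nt, A=4 T=4 G=6 C=8): length 22 ✓; Tm = 64.9 + 41·(14 − 16.4)/22 = 60.4°C ✓; longest run = 5, exceeds 3 ✗ — fails.
Primer B (22 nt, A=3 T=6 G=7 C=6): length 22 ✓; Tm = 64.9 + 41·(13 − 16.4)/22 = 58.6°C ✓; longest run = 3 ✓ — passes.
Primer C (25 nt, A=8 T=6 G=8 C=3): length 25, outside 21–24 ✗; Tm = 64.9 + 41·(11 − 16.4)/25 = 56.0°C ✓; longest run = 3 ✓ — fails.
Primer D (21 nt, A=6 T=4 G=4 C=7): length 21 ✓; Tm = 64.9 + 41·(11 − 16.4)/21 = 54.4°C ✓; longest run = 4, exceeds 3 ✗ — fails.
Primer E (25 nt, A=9 T=4 G=6 C=6): length 25, outside 21–24 ✗; Tm = 64.9 + 41·(12 − 16.4)/25 = 57.7°C ✓; longest run = 2 ✓ — fails.

Primer B only.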